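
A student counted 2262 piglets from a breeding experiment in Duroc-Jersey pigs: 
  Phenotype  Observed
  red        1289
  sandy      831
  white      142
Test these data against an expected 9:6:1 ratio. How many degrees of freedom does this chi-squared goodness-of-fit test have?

2

A goodness-of-fit test with 3 phenotype classes has df = 3 − 1 = 2.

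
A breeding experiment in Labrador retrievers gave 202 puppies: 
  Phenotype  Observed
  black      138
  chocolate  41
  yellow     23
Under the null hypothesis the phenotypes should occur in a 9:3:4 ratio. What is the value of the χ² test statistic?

20.462

The 9:3:4 ratio has 16 parts, so with N = 202 the expected counts are:
  black: 202 × 9/16 = 113.625
  chocolate: 202 × 3/16 = 37.875
  yellow: 202 × 4/16 = 50.5
χ² = Σ (O − E)² / E
  black: (138 − 113.625)² / 113.625 = 5.2290
  chocolate: (41 − 37.875)² / 37.875 = 0.2578
  yellow: (23 − 50.5)² / 50.5 = 14.9752
χ² = 5.2290 + 0.2578 + 14.9752 = 20.462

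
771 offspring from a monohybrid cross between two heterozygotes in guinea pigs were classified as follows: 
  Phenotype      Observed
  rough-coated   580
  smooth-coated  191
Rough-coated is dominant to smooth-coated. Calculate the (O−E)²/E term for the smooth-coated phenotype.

For a monohybrid cross between heterozygotes with complete dominance, the expected phenotypic ratio is 3:1.
Expected counts for N = 771 under a 3:1 ratio (total parts = 4):
  rough-coated: 771 × 3/4 = 578.25
  smooth-coated: 771 × 1/4 = 192.75
Contribution of smooth-coated: (191 − 192.75)² / 192.75 = 0.0159

0.016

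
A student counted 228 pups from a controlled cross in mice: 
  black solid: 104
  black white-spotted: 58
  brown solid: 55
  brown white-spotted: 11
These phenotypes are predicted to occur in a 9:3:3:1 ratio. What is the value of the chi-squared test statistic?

The 9:3:3:1 ratio has 16 parts, so with N = 228 the expected counts are:
  black solid: 228 × 9/16 = 128.25
  black white-spotted: 228 × 3/16 = 42.75
  brown solid: 228 × 3/16 = 42.75
  brown white-spotted: 228 × 1/16 = 14.25
χ² = Σ (O − E)² / E
  black solid: (104 − 128.25)² / 128.25 = 4.5853
  black white-spotted: (58 − 42.75)² / 42.75 = 5.4401
  brown solid: (55 − 42.75)² / 42.75 = 3.5102
  brown white-spotted: (11 − 14.25)² / 14.25 = 0.7412
χ² = 4.5853 + 5.4401 + 3.5102 + 0.7412 = 14.2768 ≈ 14.277

14.277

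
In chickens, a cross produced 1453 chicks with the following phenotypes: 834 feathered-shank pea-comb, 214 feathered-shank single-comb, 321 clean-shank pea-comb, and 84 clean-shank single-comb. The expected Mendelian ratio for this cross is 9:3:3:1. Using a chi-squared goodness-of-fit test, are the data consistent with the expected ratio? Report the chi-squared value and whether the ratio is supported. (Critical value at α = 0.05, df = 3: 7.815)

22.043; not consistent

Expected counts for N = 1453 under a 9:3:3:1 ratio (total parts = 16):
  feathered-shank pea-comb: 1453 × 9/16 = 817.3125
  feathered-shank single-comb: 1453 × 3/16 = 272.4375
  clean-shank pea-comb: 1453 × 3/16 = 272.4375
  clean-shank single-comb: 1453 × 1/16 = 90.8125
χ² = Σ (O − E)² / E
  feathered-shank pea-comb: (834 − 817.3125)² / 817.3125 = 0.3407
  feathered-shank single-comb: (214 − 272.4375)² / 272.4375 = 12.5348
  clean-shank pea-comb: (321 − 272.4375)² / 272.4375 = 8.6564
  clean-shank single-comb: (84 − 90.8125)² / 90.8125 = 0.5111
χ² = 0.3407 + 12.5348 + 8.6564 + 0.5111 = 22.043
Degrees of freedom = 4 − 1 = 3; critical value at α = 0.05 is 7.815.
Since 22.043 > 7.815, we reject the null hypothesis — the data do not fit the 9:3:3:1 ratio.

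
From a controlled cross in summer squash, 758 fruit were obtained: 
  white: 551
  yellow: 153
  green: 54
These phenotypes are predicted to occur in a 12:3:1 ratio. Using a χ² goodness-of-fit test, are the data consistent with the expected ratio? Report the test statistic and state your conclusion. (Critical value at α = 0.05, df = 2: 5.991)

2.297; consistent

The 12:3:1 ratio has 16 parts, so with N = 758 the expected counts are:
  white: 758 × 12/16 = 568.5
  yellow: 758 × 3/16 = 142.125
  green: 758 × 1/16 = 47.375
χ² = Σ (O − E)² / E
  white: (551 − 568.5)² / 568.5 = 0.5387
  yellow: (153 − 142.125)² / 142.125 = 0.8321
  green: (54 − 47.375)² / 47.375 = 0.9265
χ² = 0.5387 + 0.8321 + 0.9265 = 2.2973 ≈ 2.297
Degrees of freedom = 3 − 1 = 2; critical value at α = 0.05 is 5.991.
Since 2.297 < 5.991, we fail to reject the null hypothesis — the data are consistent with the 12:3:1 ratio.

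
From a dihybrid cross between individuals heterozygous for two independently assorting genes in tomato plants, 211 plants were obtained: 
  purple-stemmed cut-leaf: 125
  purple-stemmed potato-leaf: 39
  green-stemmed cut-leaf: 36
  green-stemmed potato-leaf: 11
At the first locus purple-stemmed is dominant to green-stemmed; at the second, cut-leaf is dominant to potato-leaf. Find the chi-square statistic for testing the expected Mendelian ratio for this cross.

1.027

A dihybrid F₂ with independent assortment and complete dominance at both loci gives a 9:3:3:1 phenotypic ratio.
Under the 9:3:3:1 hypothesis (Σ ratio = 16, N = 211):
  purple-stemmed cut-leaf: 211 × 9/16 = 118.6875
  purple-stemmed potato-leaf: 211 × 3/16 = 39.5625
  green-stemmed cut-leaf: 211 × 3/16 = 39.5625
  green-stemmed potato-leaf: 211 × 1/16 = 13.1875
χ² = Σ (O − E)² / E
  purple-stemmed cut-leaf: (125 − 118.6875)² / 118.6875 = 0.3357
  purple-stemmed potato-leaf: (39 − 39.5625)² / 39.5625 = 0.0080
  green-stemmed cut-leaf: (36 − 39.5625)² / 39.5625 = 0.3208
  green-stemmed potato-leaf: (11 − 13.1875)² / 13.1875 = 0.3629
χ² = 0.3357 + 0.0080 + 0.3208 + 0.3629 = 1.0274 ≈ 1.027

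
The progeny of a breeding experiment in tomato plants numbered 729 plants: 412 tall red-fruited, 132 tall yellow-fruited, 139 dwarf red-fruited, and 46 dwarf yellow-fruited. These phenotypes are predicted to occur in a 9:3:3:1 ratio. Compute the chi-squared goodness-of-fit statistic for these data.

0.213

Under the 9:3:3:1 hypothesis (Σ ratio = 16, N = 729):
  tall red-fruited: 729 × 9/16 = 410.0625
  tall yellow-fruited: 729 × 3/16 = 136.6875
  dwarf red-fruited: 729 × 3/16 = 136.6875
  dwarf yellow-fruited: 729 × 1/16 = 45.5625
χ² = Σ (O − E)² / E
  tall red-fruited: (412 − 410.0625)² / 410.0625 = 0.0092
  tall yellow-fruited: (132 − 136.6875)² / 136.6875 = 0.1608
  dwarf red-fruited: (139 − 136.6875)² / 136.6875 = 0.0391
  dwarf yellow-fruited: (46 − 45.5625)² / 45.5625 = 0.0042
χ² = 0.0092 + 0.1608 + 0.0391 + 0.0042 = 0.2133 ≈ 0.213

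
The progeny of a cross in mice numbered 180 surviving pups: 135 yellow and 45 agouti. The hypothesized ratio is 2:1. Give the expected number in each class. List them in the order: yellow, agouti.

120, 60

Expected counts for N = 180 under a 2:1 ratio (total parts = 3):
  yellow: 180 × 2/3 = 120
  agouti: 180 × 1/3 = 60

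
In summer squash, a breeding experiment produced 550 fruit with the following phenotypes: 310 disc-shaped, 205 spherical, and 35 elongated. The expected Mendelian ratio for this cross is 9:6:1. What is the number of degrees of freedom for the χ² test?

A goodness-of-fit test with 3 phenotype classes has df = 3 − 1 = 2.

2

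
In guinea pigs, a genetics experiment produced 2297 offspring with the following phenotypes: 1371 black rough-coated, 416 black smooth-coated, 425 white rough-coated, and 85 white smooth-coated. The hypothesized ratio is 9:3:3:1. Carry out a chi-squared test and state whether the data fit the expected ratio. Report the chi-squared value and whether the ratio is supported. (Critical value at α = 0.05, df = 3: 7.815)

Total ratio parts = 16. Expected numbers out of 2297:
  black rough-coated: 2297 × 9/16 = 1292.0625
  black smooth-coated: 2297 × 3/16 = 430.6875
  white rough-coated: 2297 × 3/16 = 430.6875
  white smooth-coated: 2297 × 1/16 = 143.5625
χ² = Σ (O − E)² / E
  black rough-coated: (1371 − 1292.0625)² / 1292.0625 = 4.8226
  black smooth-coated: (416 − 430.6875)² / 430.6875 = 0.5009
  white rough-coated: (425 − 430.6875)² / 430.6875 = 0.0751
  white smooth-coated: (85 − 143.5625)² / 143.5625 = 23.8890
χ² = 4.8226 + 0.5009 + 0.0751 + 23.8890 = 29.2876 ≈ 29.288
Degrees of freedom = 4 − 1 = 3; critical value at α = 0.05 is 7.815.
Since 29.288 > 7.815, we reject the null hypothesis — the data do not fit the 9:3:3:1 ratio.

29.288; not consistent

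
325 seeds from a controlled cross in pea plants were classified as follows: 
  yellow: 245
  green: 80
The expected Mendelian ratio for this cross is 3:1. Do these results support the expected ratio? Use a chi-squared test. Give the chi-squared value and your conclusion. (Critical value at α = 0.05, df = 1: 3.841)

0.026; consistent

Total ratio parts = 4. Expected numbers out of 325:
  yellow: 325 × 3/4 = 243.75
  green: 325 × 1/4 = 81.25
χ² = Σ (O − E)² / E
  yellow: (245 − 243.75)² / 243.75 = 0.0064
  green: (80 − 81.25)² / 81.25 = 0.0192
χ² = 0.0064 + 0.0192 = 0.0256 ≈ 0.026
Degrees of freedom = 2 − 1 = 1; critical value at α = 0.05 is 3.841.
Since 0.026 < 3.841, we fail to reject the null hypothesis — the data are consistent with the 3:1 ratio.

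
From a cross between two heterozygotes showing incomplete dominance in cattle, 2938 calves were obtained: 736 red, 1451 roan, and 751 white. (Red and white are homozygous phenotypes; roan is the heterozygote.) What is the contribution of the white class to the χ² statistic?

With incomplete dominance, a heterozygote × heterozygote cross gives a 1:2:1 phenotypic ratio.
Expected counts for N = 2938 under a 1:2:1 ratio (total parts = 4):
  red: 2938 × 1/4 = 734.5
  roan: 2938 × 2/4 = 1469
  white: 2938 × 1/4 = 734.5
Contribution of white: (751 − 734.5)² / 734.5 = 0.3707

0.371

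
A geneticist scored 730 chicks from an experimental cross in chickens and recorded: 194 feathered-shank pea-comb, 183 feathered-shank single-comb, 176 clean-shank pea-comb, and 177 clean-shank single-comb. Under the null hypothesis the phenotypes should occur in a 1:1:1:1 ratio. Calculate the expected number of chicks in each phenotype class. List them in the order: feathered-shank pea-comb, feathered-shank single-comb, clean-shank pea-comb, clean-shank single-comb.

182.5, 182.5, 182.5, 182.5

Under the 1:1:1:1 hypothesis (Σ ratio = 4, N = 730):
  feathered-shank pea-comb: 730 × 1/4 = 182.5
  feathered-shank single-comb: 730 × 1/4 = 182.5
  clean-shank pea-comb: 730 × 1/4 = 182.5
  clean-shank single-comb: 730 × 1/4 = 182.5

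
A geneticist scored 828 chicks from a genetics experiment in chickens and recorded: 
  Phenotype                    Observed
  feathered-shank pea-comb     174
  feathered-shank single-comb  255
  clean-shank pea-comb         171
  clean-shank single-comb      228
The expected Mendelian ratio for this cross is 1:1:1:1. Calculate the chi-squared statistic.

Expected counts for N = 828 under a 1:1:1:1 ratio (total parts = 4):
  feathered-shank pea-comb: 828 × 1/4 = 207
  feathered-shank single-comb: 828 × 1/4 = 207
  clean-shank pea-comb: 828 × 1/4 = 207
  clean-shank single-comb: 828 × 1/4 = 207
χ² = Σ (O − E)² / E
  feathered-shank pea-comb: (174 − 207)² / 207 = 5.2609
  feathered-shank single-comb: (255 − 207)² / 207 = 11.1304
  clean-shank pea-comb: (171 − 207)² / 207 = 6.2609
  clean-shank single-comb: (228 − 207)² / 207 = 2.1304
χ² = 5.2609 + 11.1304 + 6.2609 + 2.1304 = 24.7826 ≈ 24.783

24.783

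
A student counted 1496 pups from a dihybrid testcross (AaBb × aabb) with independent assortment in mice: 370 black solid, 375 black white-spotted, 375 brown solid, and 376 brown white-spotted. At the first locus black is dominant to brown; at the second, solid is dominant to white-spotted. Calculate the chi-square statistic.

A dihybrid testcross with independent assortment gives a 1:1:1:1 ratio.
The 1:1:1:1 ratio has 4 parts, so with N = 1496 the expected counts are:
  black solid: 1496 × 1/4 = 374
  black white-spotted: 1496 × 1/4 = 374
  brown solid: 1496 × 1/4 = 374
  brown white-spotted: 1496 × 1/4 = 374
χ² = Σ (O − E)² / E
  black solid: (370 − 374)² / 374 = 0.0428
  black white-spotted: (375 − 374)² / 374 = 0.0027
  brown solid: (375 − 374)² / 374 = 0.0027
  brown white-spotted: (376 − 374)² / 374 = 0.0107
χ² = 0.0428 + 0.0027 + 0.0027 + 0.0107 = 0.0589 ≈ 0.059

0.059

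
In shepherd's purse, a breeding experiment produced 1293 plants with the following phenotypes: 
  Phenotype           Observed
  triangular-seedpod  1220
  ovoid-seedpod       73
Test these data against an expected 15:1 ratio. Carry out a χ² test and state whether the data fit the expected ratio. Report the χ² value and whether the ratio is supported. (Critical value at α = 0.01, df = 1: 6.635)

0.806; consistent

Expected counts for N = 1293 under a 15:1 ratio (total parts = 16):
  triangular-seedpod: 1293 × 15/16 = 1212.1875
  ovoid-seedpod: 1293 × 1/16 = 80.8125
χ² = Σ (O − E)² / E
  triangular-seedpod: (1220 − 1212.1875)² / 1212.1875 = 0.0504
  ovoid-seedpod: (73 − 80.8125)² / 80.8125 = 0.7553
χ² = 0.0504 + 0.7553 = 0.8057 ≈ 0.806
Degrees of freedom = 2 − 1 = 1; critical value at α = 0.01 is 6.635.
Since 0.806 < 6.635, we fail to reject the null hypothesis — the data are consistent with the 15:1 ratio.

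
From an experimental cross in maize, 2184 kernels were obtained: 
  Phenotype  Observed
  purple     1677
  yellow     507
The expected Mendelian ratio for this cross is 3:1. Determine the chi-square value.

The 3:1 ratio has 4 parts, so with N = 2184 the expected counts are:
  purple: 2184 × 3/4 = 1638
  yellow: 2184 × 1/4 = 546
χ² = Σ (O − E)² / E
  purple: (1677 − 1638)² / 1638 = 0.9286
  yellow: (507 − 546)² / 546 = 2.7857
χ² = 0.9286 + 2.7857 = 3.7143 ≈ 3.714

3.714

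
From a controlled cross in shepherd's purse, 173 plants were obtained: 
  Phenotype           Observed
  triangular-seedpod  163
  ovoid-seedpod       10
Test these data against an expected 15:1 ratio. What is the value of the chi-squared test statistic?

Under the 15:1 hypothesis (Σ ratio = 16, N = 173):
  triangular-seedpod: 173 × 15/16 = 162.1875
  ovoid-seedpod: 173 × 1/16 = 10.8125
χ² = Σ (O − E)² / E
  triangular-seedpod: (163 − 162.1875)² / 162.1875 = 0.0041
  ovoid-seedpod: (10 − 10.8125)² / 10.8125 = 0.0611
χ² = 0.0041 + 0.0611 = 0.0652 ≈ 0.065

0.065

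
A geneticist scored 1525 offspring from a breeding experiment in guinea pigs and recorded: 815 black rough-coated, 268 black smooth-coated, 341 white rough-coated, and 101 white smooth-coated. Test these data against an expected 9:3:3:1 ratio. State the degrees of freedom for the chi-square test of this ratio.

A goodness-of-fit test with 4 phenotype classes has df = 4 − 1 = 3.

3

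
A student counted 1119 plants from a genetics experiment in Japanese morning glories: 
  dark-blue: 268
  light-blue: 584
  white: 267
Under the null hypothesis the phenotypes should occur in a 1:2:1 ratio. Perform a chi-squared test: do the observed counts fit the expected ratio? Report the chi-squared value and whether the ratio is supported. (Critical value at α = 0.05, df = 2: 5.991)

Under the 1:2:1 hypothesis (Σ ratio = 4, N = 1119):
  dark-blue: 1119 × 1/4 = 279.75
  light-blue: 1119 × 2/4 = 559.5
  white: 1119 × 1/4 = 279.75
χ² = Σ (O − E)² / E
  dark-blue: (268 − 279.75)² / 279.75 = 0.4935
  light-blue: (584 − 559.5)² / 559.5 = 1.0728
  white: (267 − 279.75)² / 279.75 = 0.5811
χ² = 0.4935 + 1.0728 + 0.5811 = 2.1474 ≈ 2.147
Degrees of freedom = 3 − 1 = 2; critical value at α = 0.05 is 5.991.
Since 2.147 < 5.991, we fail to reject the null hypothesis — the data are consistent with the 1:2:1 ratio.

2.147; consistent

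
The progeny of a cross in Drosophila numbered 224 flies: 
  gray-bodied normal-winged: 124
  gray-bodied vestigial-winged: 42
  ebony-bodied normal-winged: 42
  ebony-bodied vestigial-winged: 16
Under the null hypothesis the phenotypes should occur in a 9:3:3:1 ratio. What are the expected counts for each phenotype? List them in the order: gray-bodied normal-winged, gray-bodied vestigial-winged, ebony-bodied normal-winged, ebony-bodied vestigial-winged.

Under the 9:3:3:1 hypothesis (Σ ratio = 16, N = 224):
  gray-bodied normal-winged: 224 × 9/16 = 126
  gray-bodied vestigial-winged: 224 × 3/16 = 42
  ebony-bodied normal-winged: 224 × 3/16 = 42
  ebony-bodied vestigial-winged: 224 × 1/16 = 14

126, 42, 42, 14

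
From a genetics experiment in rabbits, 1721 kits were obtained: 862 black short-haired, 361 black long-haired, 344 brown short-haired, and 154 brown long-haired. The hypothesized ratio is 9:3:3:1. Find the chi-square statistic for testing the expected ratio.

Total ratio parts = 16. Expected numbers out of 1721:
  black short-haired: 1721 × 9/16 = 968.0625
  black long-haired: 1721 × 3/16 = 322.6875
  brown short-haired: 1721 × 3/16 = 322.6875
  brown long-haired: 1721 × 1/16 = 107.5625
χ² = Σ (O − E)² / E
  black short-haired: (862 − 968.0625)² / 968.0625 = 11.6204
  black long-haired: (361 − 322.6875)² / 322.6875 = 4.5488
  brown short-haired: (344 − 322.6875)² / 322.6875 = 1.4076
  brown long-haired: (154 − 107.5625)² / 107.5625 = 20.0483
χ² = 11.6204 + 4.5488 + 1.4076 + 20.0483 = 37.6251 ≈ 37.625

37.625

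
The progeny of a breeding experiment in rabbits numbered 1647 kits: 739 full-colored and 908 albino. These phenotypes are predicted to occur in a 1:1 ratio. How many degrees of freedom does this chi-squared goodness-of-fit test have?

A goodness-of-fit test with 2 phenotype classes has df = 2 − 1 = 1.

1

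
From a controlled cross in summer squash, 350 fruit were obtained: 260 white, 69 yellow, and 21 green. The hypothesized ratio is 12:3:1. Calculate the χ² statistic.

0.232

Expected counts for N = 350 under a 12:3:1 ratio (total parts = 16):
  white: 350 × 12/16 = 262.5
  yellow: 350 × 3/16 = 65.625
  green: 350 × 1/16 = 21.875
χ² = Σ (O − E)² / E
  white: (260 − 262.5)² / 262.5 = 0.0238
  yellow: (69 − 65.625)² / 65.625 = 0.1736
  green: (21 − 21.875)² / 21.875 = 0.0350
χ² = 0.0238 + 0.1736 + 0.0350 = 0.2324 ≈ 0.232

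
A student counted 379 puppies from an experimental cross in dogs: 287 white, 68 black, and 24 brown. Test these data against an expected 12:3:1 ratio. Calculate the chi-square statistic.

0.163

Expected counts for N = 379 under a 12:3:1 ratio (total parts = 16):
  white: 379 × 12/16 = 284.25
  black: 379 × 3/16 = 71.0625
  brown: 379 × 1/16 = 23.6875
χ² = Σ (O − E)² / E
  white: (287 − 284.25)² / 284.25 = 0.0266
  black: (68 − 71.0625)² / 71.0625 = 0.1320
  brown: (24 − 23.6875)² / 23.6875 = 0.0041
χ² = 0.0266 + 0.1320 + 0.0041 = 0.1627 ≈ 0.163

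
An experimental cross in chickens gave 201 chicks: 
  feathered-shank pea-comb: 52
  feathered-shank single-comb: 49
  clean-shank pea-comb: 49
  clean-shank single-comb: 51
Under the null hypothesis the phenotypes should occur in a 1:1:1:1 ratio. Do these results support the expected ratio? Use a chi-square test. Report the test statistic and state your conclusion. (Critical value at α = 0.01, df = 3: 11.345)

Under the 1:1:1:1 hypothesis (Σ ratio = 4, N = 201):
  feathered-shank pea-comb: 201 × 1/4 = 50.25
  feathered-shank single-comb: 201 × 1/4 = 50.25
  clean-shank pea-comb: 201 × 1/4 = 50.25
  clean-shank single-comb: 201 × 1/4 = 50.25
χ² = Σ (O − E)² / E
  feathered-shank pea-comb: (52 − 50.25)² / 50.25 = 0.0609
  feathered-shank single-comb: (49 − 50.25)² / 50.25 = 0.0311
  clean-shank pea-comb: (49 − 50.25)² / 50.25 = 0.0311
  clean-shank single-comb: (51 − 50.25)² / 50.25 = 0.0112
χ² = 0.0609 + 0.0311 + 0.0311 + 0.0112 = 0.1343 ≈ 0.134
Degrees of freedom = 4 − 1 = 3; critical value at α = 0.01 is 11.345.
Since 0.134 < 11.345, we fail to reject the null hypothesis — the data are consistent with the 1:1:1:1 ratio.

0.134; consistent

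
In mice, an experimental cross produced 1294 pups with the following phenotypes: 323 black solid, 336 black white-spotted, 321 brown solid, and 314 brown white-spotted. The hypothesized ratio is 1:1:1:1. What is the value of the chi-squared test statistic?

Under the 1:1:1:1 hypothesis (Σ ratio = 4, N = 1294):
  black solid: 1294 × 1/4 = 323.5
  black white-spotted: 1294 × 1/4 = 323.5
  brown solid: 1294 × 1/4 = 323.5
  brown white-spotted: 1294 × 1/4 = 323.5
χ² = Σ (O − E)² / E
  black solid: (323 − 323.5)² / 323.5 = 0.0008
  black white-spotted: (336 − 323.5)² / 323.5 = 0.4830
  brown solid: (321 − 323.5)² / 323.5 = 0.0193
  brown white-spotted: (314 − 323.5)² / 323.5 = 0.2790
χ² = 0.0008 + 0.4830 + 0.0193 + 0.2790 = 0.7821 ≈ 0.782

0.782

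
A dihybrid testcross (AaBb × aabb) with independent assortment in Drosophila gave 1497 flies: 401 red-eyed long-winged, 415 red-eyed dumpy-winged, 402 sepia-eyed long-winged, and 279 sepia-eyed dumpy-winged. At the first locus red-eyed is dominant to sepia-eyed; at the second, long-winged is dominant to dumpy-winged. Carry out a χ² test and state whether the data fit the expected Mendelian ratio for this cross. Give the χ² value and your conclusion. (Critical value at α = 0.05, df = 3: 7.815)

A dihybrid testcross with independent assortment gives a 1:1:1:1 ratio.
Under the 1:1:1:1 hypothesis (Σ ratio = 4, N = 1497):
  red-eyed long-winged: 1497 × 1/4 = 374.25
  red-eyed dumpy-winged: 1497 × 1/4 = 374.25
  sepia-eyed long-winged: 1497 × 1/4 = 374.25
  sepia-eyed dumpy-winged: 1497 × 1/4 = 374.25
χ² = Σ (O − E)² / E
  red-eyed long-winged: (401 − 374.25)² / 374.25 = 1.9120
  red-eyed dumpy-winged: (415 − 374.25)² / 374.25 = 4.4370
  sepia-eyed long-winged: (402 − 374.25)² / 374.25 = 2.0576
  sepia-eyed dumpy-winged: (279 − 374.25)² / 374.25 = 24.2420
χ² = 1.9120 + 4.4370 + 2.0576 + 24.2420 = 32.6486 ≈ 32.649
Degrees of freedom = 4 − 1 = 3; critical value at α = 0.05 is 7.815.
Since 32.649 > 7.815, we reject the null hypothesis — the data do not fit the 1:1:1:1 ratio.

32.649; not consistent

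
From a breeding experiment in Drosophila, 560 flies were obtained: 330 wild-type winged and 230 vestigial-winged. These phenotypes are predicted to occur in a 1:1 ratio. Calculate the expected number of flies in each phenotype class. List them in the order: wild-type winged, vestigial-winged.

Total ratio parts = 2. Expected numbers out of 560:
  wild-type winged: 560 × 1/2 = 280
  vestigial-winged: 560 × 1/2 = 280

280, 280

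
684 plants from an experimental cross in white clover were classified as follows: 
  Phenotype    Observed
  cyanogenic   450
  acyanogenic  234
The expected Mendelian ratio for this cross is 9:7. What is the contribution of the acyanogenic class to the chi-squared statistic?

Under the 9:7 hypothesis (Σ ratio = 16, N = 684):
  cyanogenic: 684 × 9/16 = 384.75
  acyanogenic: 684 × 7/16 = 299.25
Contribution of acyanogenic: (234 − 299.25)² / 299.25 = 14.2274

14.227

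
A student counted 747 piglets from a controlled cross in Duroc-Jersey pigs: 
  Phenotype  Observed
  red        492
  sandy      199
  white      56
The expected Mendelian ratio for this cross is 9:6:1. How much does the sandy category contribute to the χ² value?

23.494

Expected counts for N = 747 under a 9:6:1 ratio (total parts = 16):
  red: 747 × 9/16 = 420.1875
  sandy: 747 × 6/16 = 280.125
  white: 747 × 1/16 = 46.6875
Contribution of sandy: (199 − 280.125)² / 280.125 = 23.4940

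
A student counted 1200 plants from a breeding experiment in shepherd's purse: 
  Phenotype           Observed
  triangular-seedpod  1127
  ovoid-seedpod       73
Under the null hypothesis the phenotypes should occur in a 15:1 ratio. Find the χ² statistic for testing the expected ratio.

Expected counts for N = 1200 under a 15:1 ratio (total parts = 16):
  triangular-seedpod: 1200 × 15/16 = 1125
  ovoid-seedpod: 1200 × 1/16 = 75
χ² = Σ (O − E)² / E
  triangular-seedpod: (1127 − 1125)² / 1125 = 0.0036
  ovoid-seedpod: (73 − 75)² / 75 = 0.0533
χ² = 0.0036 + 0.0533 = 0.0569 ≈ 0.057

0.057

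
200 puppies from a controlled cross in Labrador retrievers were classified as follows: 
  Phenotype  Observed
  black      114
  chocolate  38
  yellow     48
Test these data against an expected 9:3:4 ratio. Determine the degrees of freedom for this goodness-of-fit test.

2

A goodness-of-fit test with 3 phenotype classes has df = 3 − 1 = 2.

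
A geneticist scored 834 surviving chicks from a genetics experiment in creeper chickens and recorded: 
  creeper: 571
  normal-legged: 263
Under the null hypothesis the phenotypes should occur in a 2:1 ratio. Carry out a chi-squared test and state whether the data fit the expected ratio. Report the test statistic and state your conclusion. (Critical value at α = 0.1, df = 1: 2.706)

1.214; consistent

Total ratio parts = 3. Expected numbers out of 834:
  creeper: 834 × 2/3 = 556
  normal-legged: 834 × 1/3 = 278
χ² = Σ (O − E)² / E
  creeper: (571 − 556)² / 556 = 0.4047
  normal-legged: (263 − 278)² / 278 = 0.8094
χ² = 0.4047 + 0.8094 = 1.2141 ≈ 1.214
Degrees of freedom = 2 − 1 = 1; critical value at α = 0.1 is 2.706.
Since 1.214 < 2.706, we fail to reject the null hypothesis — the data are consistent with the 2:1 ratio.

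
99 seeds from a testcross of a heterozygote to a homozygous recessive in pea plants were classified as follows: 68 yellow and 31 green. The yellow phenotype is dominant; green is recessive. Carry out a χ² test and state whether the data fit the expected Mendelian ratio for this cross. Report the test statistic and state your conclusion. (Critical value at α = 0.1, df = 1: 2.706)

13.828; not consistent

A testcross of a heterozygote (Aa × aa) gives a 1:1 phenotypic ratio.
Expected counts for N = 99 under a 1:1 ratio (total parts = 2):
  yellow: 99 × 1/2 = 49.5
  green: 99 × 1/2 = 49.5
χ² = Σ (O − E)² / E
  yellow: (68 − 49.5)² / 49.5 = 6.9141
  green: (31 − 49.5)² / 49.5 = 6.9141
χ² = 6.9141 + 6.9141 = 13.8282 ≈ 13.828
Degrees of freedom = 2 − 1 = 1; critical value at α = 0.1 is 2.706.
Since 13.828 > 2.706, we reject the null hypothesis — the data do not fit the 1:1 ratio.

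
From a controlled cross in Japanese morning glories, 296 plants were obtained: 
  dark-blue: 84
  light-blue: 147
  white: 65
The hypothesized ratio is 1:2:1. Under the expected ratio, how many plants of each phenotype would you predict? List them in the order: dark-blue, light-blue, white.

Under the 1:2:1 hypothesis (Σ ratio = 4, N = 296):
  dark-blue: 296 × 1/4 = 74
  light-blue: 296 × 2/4 = 148
  white: 296 × 1/4 = 74

74, 148, 74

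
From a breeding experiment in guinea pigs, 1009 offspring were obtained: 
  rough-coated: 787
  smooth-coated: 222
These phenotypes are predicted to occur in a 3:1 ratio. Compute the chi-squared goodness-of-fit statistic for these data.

4.837

The 3:1 ratio has 4 parts, so with N = 1009 the expected counts are:
  rough-coated: 1009 × 3/4 = 756.75
  smooth-coated: 1009 × 1/4 = 252.25
χ² = Σ (O − E)² / E
  rough-coated: (787 − 756.75)² / 756.75 = 1.2092
  smooth-coated: (222 − 252.25)² / 252.25 = 3.6276
χ² = 1.2092 + 3.6276 = 4.8368 ≈ 4.837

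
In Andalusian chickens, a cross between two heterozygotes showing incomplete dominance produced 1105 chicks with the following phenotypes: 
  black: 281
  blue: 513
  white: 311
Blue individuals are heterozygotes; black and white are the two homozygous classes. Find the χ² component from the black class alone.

With incomplete dominance, a heterozygote × heterozygote cross gives a 1:2:1 phenotypic ratio.
Expected counts for N = 1105 under a 1:2:1 ratio (total parts = 4):
  black: 1105 × 1/4 = 276.25
  blue: 1105 × 2/4 = 552.5
  white: 1105 × 1/4 = 276.25
Contribution of black: (281 − 276.25)² / 276.25 = 0.0817

0.082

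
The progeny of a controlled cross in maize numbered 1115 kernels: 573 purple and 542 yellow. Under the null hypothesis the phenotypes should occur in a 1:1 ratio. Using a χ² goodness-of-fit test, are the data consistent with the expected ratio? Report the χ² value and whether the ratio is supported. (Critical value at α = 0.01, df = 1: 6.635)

Under the 1:1 hypothesis (Σ ratio = 2, N = 1115):
  purple: 1115 × 1/2 = 557.5
  yellow: 1115 × 1/2 = 557.5
χ² = Σ (O − E)² / E
  purple: (573 − 557.5)² / 557.5 = 0.4309
  yellow: (542 − 557.5)² / 557.5 = 0.4309
χ² = 0.4309 + 0.4309 = 0.8618 ≈ 0.862
Degrees of freedom = 2 − 1 = 1; critical value at α = 0.01 is 6.635.
Since 0.862 < 6.635, we fail to reject the null hypothesis — the data are consistent with the 1:1 ratio.

0.862; consistent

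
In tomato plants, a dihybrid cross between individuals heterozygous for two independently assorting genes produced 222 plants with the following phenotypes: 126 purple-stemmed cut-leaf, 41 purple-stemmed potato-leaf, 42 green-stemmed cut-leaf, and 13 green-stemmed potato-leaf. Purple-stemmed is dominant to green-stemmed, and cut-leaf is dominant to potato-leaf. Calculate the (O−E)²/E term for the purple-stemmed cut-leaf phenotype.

0.010

A dihybrid F₂ with independent assortment and complete dominance at both loci gives a 9:3:3:1 phenotypic ratio.
Total ratio parts = 16. Expected numbers out of 222:
  purple-stemmed cut-leaf: 222 × 9/16 = 124.875
  purple-stemmed potato-leaf: 222 × 3/16 = 41.625
  green-stemmed cut-leaf: 222 × 3/16 = 41.625
  green-stemmed potato-leaf: 222 × 1/16 = 13.875
Contribution of purple-stemmed cut-leaf: (126 − 124.875)² / 124.875 = 0.0101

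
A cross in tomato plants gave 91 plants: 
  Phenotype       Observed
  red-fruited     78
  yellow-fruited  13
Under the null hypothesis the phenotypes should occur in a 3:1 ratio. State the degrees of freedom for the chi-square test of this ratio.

1

A goodness-of-fit test with 2 phenotype classes has df = 2 − 1 = 1.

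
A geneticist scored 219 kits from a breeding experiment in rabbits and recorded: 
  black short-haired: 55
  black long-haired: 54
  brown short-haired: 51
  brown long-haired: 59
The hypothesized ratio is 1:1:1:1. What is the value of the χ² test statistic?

0.598

Total ratio parts = 4. Expected numbers out of 219:
  black short-haired: 219 × 1/4 = 54.75
  black long-haired: 219 × 1/4 = 54.75
  brown short-haired: 219 × 1/4 = 54.75
  brown long-haired: 219 × 1/4 = 54.75
χ² = Σ (O − E)² / E
  black short-haired: (55 − 54.75)² / 54.75 = 0.0011
  black long-haired: (54 − 54.75)² / 54.75 = 0.0103
  brown short-haired: (51 − 54.75)² / 54.75 = 0.2568
  brown long-haired: (59 − 54.75)² / 54.75 = 0.3299
χ² = 0.0011 + 0.0103 + 0.2568 + 0.3299 = 0.5981 ≈ 0.598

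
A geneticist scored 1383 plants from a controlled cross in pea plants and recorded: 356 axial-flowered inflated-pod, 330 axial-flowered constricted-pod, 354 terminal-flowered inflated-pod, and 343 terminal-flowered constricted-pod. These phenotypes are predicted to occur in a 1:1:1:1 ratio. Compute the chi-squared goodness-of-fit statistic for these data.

1.240

The 1:1:1:1 ratio has 4 parts, so with N = 1383 the expected counts are:
  axial-flowered inflated-pod: 1383 × 1/4 = 345.75
  axial-flowered constricted-pod: 1383 × 1/4 = 345.75
  terminal-flowered inflated-pod: 1383 × 1/4 = 345.75
  terminal-flowered constricted-pod: 1383 × 1/4 = 345.75
χ² = Σ (O − E)² / E
  axial-flowered inflated-pod: (356 − 345.75)² / 345.75 = 0.3039
  axial-flowered constricted-pod: (330 − 345.75)² / 345.75 = 0.7175
  terminal-flowered inflated-pod: (354 − 345.75)² / 345.75 = 0.1969
  terminal-flowered constricted-pod: (343 − 345.75)² / 345.75 = 0.0219
χ² = 0.3039 + 0.7175 + 0.1969 + 0.0219 = 1.2402 ≈ 1.240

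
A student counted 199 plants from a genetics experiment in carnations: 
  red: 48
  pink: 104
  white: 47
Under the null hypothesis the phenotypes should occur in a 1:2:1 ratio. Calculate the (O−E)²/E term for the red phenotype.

Total ratio parts = 4. Expected numbers out of 199:
  red: 199 × 1/4 = 49.75
  pink: 199 × 2/4 = 99.5
  white: 199 × 1/4 = 49.75
Contribution of red: (48 − 49.75)² / 49.75 = 0.0616

0.062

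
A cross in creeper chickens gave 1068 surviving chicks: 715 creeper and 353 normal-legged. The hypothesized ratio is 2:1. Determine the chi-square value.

Total ratio parts = 3. Expected numbers out of 1068:
  creeper: 1068 × 2/3 = 712
  normal-legged: 1068 × 1/3 = 356
χ² = Σ (O − E)² / E
  creeper: (715 − 712)² / 712 = 0.0126
  normal-legged: (353 − 356)² / 356 = 0.0253
χ² = 0.0126 + 0.0253 = 0.0379 ≈ 0.038

0.038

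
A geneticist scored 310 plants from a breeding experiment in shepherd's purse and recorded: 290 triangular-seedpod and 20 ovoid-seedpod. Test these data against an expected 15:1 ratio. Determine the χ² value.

0.022

Total ratio parts = 16. Expected numbers out of 310:
  triangular-seedpod: 310 × 15/16 = 290.625
  ovoid-seedpod: 310 × 1/16 = 19.375
χ² = Σ (O − E)² / E
  triangular-seedpod: (290 − 290.625)² / 290.625 = 0.0013
  ovoid-seedpod: (20 − 19.375)² / 19.375 = 0.0202
χ² = 0.0013 + 0.0202 = 0.0215 ≈ 0.022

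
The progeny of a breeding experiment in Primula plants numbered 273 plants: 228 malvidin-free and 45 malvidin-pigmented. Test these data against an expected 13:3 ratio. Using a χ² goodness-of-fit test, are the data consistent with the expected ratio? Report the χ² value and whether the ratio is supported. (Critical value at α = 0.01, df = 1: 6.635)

0.921; consistent

Total ratio parts = 16. Expected numbers out of 273:
  malvidin-free: 273 × 13/16 = 221.8125
  malvidin-pigmented: 273 × 3/16 = 51.1875
χ² = Σ (O − E)² / E
  malvidin-free: (228 − 221.8125)² / 221.8125 = 0.1726
  malvidin-pigmented: (45 − 51.1875)² / 51.1875 = 0.7479
χ² = 0.1726 + 0.7479 = 0.9205 ≈ 0.921
Degrees of freedom = 2 − 1 = 1; critical value at α = 0.01 is 6.635.
Since 0.921 < 6.635, we fail to reject the null hypothesis — the data are consistent with the 13:3 ratio.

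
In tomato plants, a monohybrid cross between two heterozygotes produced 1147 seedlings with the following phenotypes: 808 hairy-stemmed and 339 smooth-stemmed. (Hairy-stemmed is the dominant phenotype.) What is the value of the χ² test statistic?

12.694

For a monohybrid cross between heterozygotes with complete dominance, the expected phenotypic ratio is 3:1.
Total ratio parts = 4. Expected numbers out of 1147:
  hairy-stemmed: 1147 × 3/4 = 860.25
  smooth-stemmed: 1147 × 1/4 = 286.75
χ² = Σ (O − E)² / E
  hairy-stemmed: (808 − 860.25)² / 860.25 = 3.1736
  smooth-stemmed: (339 − 286.75)² / 286.75 = 9.5207
χ² = 3.1736 + 9.5207 = 12.6943 ≈ 12.694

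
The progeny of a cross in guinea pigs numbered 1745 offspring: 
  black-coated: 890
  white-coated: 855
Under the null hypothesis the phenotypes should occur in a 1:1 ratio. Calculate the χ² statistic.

The 1:1 ratio has 2 parts, so with N = 1745 the expected counts are:
  black-coated: 1745 × 1/2 = 872.5
  white-coated: 1745 × 1/2 = 872.5
χ² = Σ (O − E)² / E
  black-coated: (890 − 872.5)² / 872.5 = 0.3510
  white-coated: (855 − 872.5)² / 872.5 = 0.3510
χ² = 0.3510 + 0.3510 = 0.702

0.702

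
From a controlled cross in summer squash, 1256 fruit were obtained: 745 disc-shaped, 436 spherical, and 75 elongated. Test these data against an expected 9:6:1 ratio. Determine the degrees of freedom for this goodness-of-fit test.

A goodness-of-fit test with 3 phenotype classes has df = 3 − 1 = 2.

2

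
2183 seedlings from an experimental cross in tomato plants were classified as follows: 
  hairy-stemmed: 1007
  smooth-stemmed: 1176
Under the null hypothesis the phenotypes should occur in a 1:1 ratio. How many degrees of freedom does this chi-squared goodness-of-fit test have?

A goodness-of-fit test with 2 phenotype classes has df = 2 − 1 = 1.

1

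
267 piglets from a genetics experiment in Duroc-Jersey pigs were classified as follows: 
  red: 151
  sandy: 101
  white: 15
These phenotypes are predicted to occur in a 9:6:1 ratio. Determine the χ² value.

0.183

Expected counts for N = 267 under a 9:6:1 ratio (total parts = 16):
  red: 267 × 9/16 = 150.1875
  sandy: 267 × 6/16 = 100.125
  white: 267 × 1/16 = 16.6875
χ² = Σ (O − E)² / E
  red: (151 − 150.1875)² / 150.1875 = 0.0044
  sandy: (101 − 100.125)² / 100.125 = 0.0076
  white: (15 − 16.6875)² / 16.6875 = 0.1706
χ² = 0.0044 + 0.0076 + 0.1706 = 0.1826 ≈ 0.183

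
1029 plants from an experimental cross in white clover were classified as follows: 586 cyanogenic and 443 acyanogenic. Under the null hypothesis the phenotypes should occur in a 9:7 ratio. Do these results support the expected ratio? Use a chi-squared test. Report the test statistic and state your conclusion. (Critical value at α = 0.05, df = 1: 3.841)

Expected counts for N = 1029 under a 9:7 ratio (total parts = 16):
  cyanogenic: 1029 × 9/16 = 578.8125
  acyanogenic: 1029 × 7/16 = 450.1875
χ² = Σ (O − E)² / E
  cyanogenic: (586 − 578.8125)² / 578.8125 = 0.0893
  acyanogenic: (443 − 450.1875)² / 450.1875 = 0.1148
χ² = 0.0893 + 0.1148 = 0.2041 ≈ 0.204
Degrees of freedom = 2 − 1 = 1; critical value at α = 0.05 is 3.841.
Since 0.204 < 3.841, we fail to reject the null hypothesis — the data are consistent with the 9:7 ratio.

0.204; consistent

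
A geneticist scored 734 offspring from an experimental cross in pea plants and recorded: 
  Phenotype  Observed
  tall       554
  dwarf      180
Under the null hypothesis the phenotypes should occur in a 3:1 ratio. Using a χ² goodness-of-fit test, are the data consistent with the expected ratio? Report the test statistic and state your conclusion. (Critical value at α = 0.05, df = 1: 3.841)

0.089; consistent

Total ratio parts = 4. Expected numbers out of 734:
  tall: 734 × 3/4 = 550.5
  dwarf: 734 × 1/4 = 183.5
χ² = Σ (O − E)² / E
  tall: (554 − 550.5)² / 550.5 = 0.0223
  dwarf: (180 − 183.5)² / 183.5 = 0.0668
χ² = 0.0223 + 0.0668 = 0.0891 ≈ 0.089
Degrees of freedom = 2 − 1 = 1; critical value at α = 0.05 is 3.841.
Since 0.089 < 3.841, we fail to reject the null hypothesis — the data are consistent with the 3:1 ratio.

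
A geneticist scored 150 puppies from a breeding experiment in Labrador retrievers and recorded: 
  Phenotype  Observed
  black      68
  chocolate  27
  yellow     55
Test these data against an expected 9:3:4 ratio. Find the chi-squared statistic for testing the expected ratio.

11.390

Under the 9:3:4 hypothesis (Σ ratio = 16, N = 150):
  black: 150 × 9/16 = 84.375
  chocolate: 150 × 3/16 = 28.125
  yellow: 150 × 4/16 = 37.5
χ² = Σ (O − E)² / E
  black: (68 − 84.375)² / 84.375 = 3.1780
  chocolate: (27 − 28.125)² / 28.125 = 0.0450
  yellow: (55 − 37.5)² / 37.5 = 8.1667
χ² = 3.1780 + 0.0450 + 8.1667 = 11.3897 ≈ 11.390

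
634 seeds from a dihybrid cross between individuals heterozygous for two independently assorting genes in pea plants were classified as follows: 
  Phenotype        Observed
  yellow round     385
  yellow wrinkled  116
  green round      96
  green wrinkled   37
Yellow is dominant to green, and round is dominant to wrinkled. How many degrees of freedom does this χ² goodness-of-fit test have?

A dihybrid F₂ with independent assortment and complete dominance at both loci gives a 9:3:3:1 phenotypic ratio.
A goodness-of-fit test with 4 phenotype classes has df = 4 − 1 = 3.

3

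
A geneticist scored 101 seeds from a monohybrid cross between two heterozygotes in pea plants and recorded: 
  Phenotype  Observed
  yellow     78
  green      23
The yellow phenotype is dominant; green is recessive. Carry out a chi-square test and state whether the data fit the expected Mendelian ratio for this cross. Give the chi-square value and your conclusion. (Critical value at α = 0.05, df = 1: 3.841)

0.267; consistent

For a monohybrid cross between heterozygotes with complete dominance, the expected phenotypic ratio is 3:1.
Expected counts for N = 101 under a 3:1 ratio (total parts = 4):
  yellow: 101 × 3/4 = 75.75
  green: 101 × 1/4 = 25.25
χ² = Σ (O − E)² / E
  yellow: (78 − 75.75)² / 75.75 = 0.0668
  green: (23 − 25.25)² / 25.25 = 0.2005
χ² = 0.0668 + 0.2005 = 0.2673 ≈ 0.267
Degrees of freedom = 2 − 1 = 1; critical value at α = 0.05 is 3.841.
Since 0.267 < 3.841, we fail to reject the null hypothesis — the data are consistent with the 3:1 ratio.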